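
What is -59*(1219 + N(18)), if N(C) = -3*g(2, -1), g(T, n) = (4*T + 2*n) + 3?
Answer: -70328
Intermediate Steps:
g(T, n) = 3 + 2*n + 4*T (g(T, n) = (2*n + 4*T) + 3 = 3 + 2*n + 4*T)
N(C) = -27 (N(C) = -3*(3 + 2*(-1) + 4*2) = -3*(3 - 2 + 8) = -3*9 = -27)
-59*(1219 + N(18)) = -59*(1219 - 27) = -59*1192 = -70328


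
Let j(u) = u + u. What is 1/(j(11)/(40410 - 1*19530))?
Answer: 10440/11 ≈ 949.09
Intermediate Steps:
j(u) = 2*u
1/(j(11)/(40410 - 1*19530)) = 1/((2*11)/(40410 - 1*19530)) = 1/(22/(40410 - 19530)) = 1/(22/20880) = 1/(22*(1/20880)) = 1/(11/10440) = 10440/11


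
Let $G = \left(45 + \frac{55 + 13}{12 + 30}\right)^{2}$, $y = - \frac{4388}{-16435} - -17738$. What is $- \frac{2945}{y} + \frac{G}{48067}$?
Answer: $- \frac{746571273686687}{6179687342390646} \approx -0.12081$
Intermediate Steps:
$y = \frac{291528418}{16435}$ ($y = \left(-4388\right) \left(- \frac{1}{16435}\right) + 17738 = \frac{4388}{16435} + 17738 = \frac{291528418}{16435} \approx 17738.0$)
$G = \frac{958441}{441}$ ($G = \left(45 + \frac{68}{42}\right)^{2} = \left(45 + 68 \cdot \frac{1}{42}\right)^{2} = \left(45 + \frac{34}{21}\right)^{2} = \left(\frac{979}{21}\right)^{2} = \frac{958441}{441} \approx 2173.3$)
$- \frac{2945}{y} + \frac{G}{48067} = - \frac{2945}{\frac{291528418}{16435}} + \frac{958441}{441 \cdot 48067} = \left(-2945\right) \frac{16435}{291528418} + \frac{958441}{441} \cdot \frac{1}{48067} = - \frac{48401075}{291528418} + \frac{958441}{21197547} = - \frac{746571273686687}{6179687342390646}$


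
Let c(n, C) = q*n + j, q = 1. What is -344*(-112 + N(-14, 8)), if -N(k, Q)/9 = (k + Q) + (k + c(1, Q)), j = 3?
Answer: -11008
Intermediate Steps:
c(n, C) = 3 + n (c(n, C) = 1*n + 3 = n + 3 = 3 + n)
N(k, Q) = -36 - 18*k - 9*Q (N(k, Q) = -9*((k + Q) + (k + (3 + 1))) = -9*((Q + k) + (k + 4)) = -9*((Q + k) + (4 + k)) = -9*(4 + Q + 2*k) = -36 - 18*k - 9*Q)
-344*(-112 + N(-14, 8)) = -344*(-112 + (-36 - 18*(-14) - 9*8)) = -344*(-112 + (-36 + 252 - 72)) = -344*(-112 + 144) = -344*32 = -11008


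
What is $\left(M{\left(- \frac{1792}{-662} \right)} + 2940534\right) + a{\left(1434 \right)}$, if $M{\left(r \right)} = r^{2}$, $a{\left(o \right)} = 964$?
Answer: $\frac{322274265194}{109561} \approx 2.9415 \cdot 10^{6}$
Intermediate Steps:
$\left(M{\left(- \frac{1792}{-662} \right)} + 2940534\right) + a{\left(1434 \right)} = \left(\left(- \frac{1792}{-662}\right)^{2} + 2940534\right) + 964 = \left(\left(\left(-1792\right) \left(- \frac{1}{662}\right)\right)^{2} + 2940534\right) + 964 = \left(\left(\frac{896}{331}\right)^{2} + 2940534\right) + 964 = \left(\frac{802816}{109561} + 2940534\right) + 964 = \frac{322168648390}{109561} + 964 = \frac{322274265194}{109561}$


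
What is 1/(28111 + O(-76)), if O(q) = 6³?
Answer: 1/28327 ≈ 3.5302e-5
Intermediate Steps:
O(q) = 216
1/(28111 + O(-76)) = 1/(28111 + 216) = 1/28327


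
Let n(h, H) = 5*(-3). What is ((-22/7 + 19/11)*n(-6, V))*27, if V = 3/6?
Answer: 44145/77 ≈ 573.31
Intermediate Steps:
V = ½ (V = 3*(⅙) = ½ ≈ 0.50000)
n(h, H) = -15
((-22/7 + 19/11)*n(-6, V))*27 = ((-22/7 + 19/11)*(-15))*27 = -109/77*(-15)*27 = (1635/77)*27 = 44145/77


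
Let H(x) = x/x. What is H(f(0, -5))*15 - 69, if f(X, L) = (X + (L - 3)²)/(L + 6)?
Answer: -54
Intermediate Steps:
f(X, L) = (X + (-3 + L)²)/(6 + L)
H(x) = 1
H(f(0, -5))*15 - 69 = 1*15 - 69 = 15 - 69 = -54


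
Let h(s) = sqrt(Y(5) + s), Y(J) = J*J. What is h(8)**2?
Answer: 33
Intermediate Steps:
Y(J) = J**2
h(s) = sqrt(25 + s) (h(s) = sqrt(5**2 + s) = sqrt(25 + s))
h(8)**2 = (sqrt(25 + 8))**2 = (sqrt(33))**2 = 33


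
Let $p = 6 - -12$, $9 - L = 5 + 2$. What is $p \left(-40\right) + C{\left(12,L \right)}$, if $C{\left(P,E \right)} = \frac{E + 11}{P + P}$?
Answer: $- \frac{17267}{24} \approx -719.46$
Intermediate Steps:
$L = 2$ ($L = 9 - \left(5 + 2\right) = 9 - 7 = 2$)
$C{\left(P,E \right)} = \frac{11 + E}{2 P}$
$p = 18$ ($p = 6 + 12 = 18$)
$p \left(-40\right) + C{\left(12,L \right)} = 18 \left(-40\right) + \frac{11 + 2}{2 \cdot 12} = -720 + \frac{1}{2} \cdot \frac{1}{12} \cdot 13 = -720 + \frac{13}{24} = - \frac{17267}{24}$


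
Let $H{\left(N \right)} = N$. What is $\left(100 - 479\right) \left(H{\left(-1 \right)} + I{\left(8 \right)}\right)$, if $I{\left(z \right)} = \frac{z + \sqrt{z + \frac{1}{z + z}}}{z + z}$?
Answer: $\frac{379}{2} - \frac{379 \sqrt{129}}{64} \approx 122.24$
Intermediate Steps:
$I{\left(z \right)} = \frac{z + \sqrt{z + \frac{1}{2 z}}}{2 z}$
$\left(100 - 479\right) \left(H{\left(-1 \right)} + I{\left(8 \right)}\right) = \left(100 - 479\right) \left(-1 + \frac{\frac{1}{2} \cdot 8 + \frac{\sqrt{\frac{2}{8} + 4 \cdot 8}}{4}}{8}\right) = - 379 \left(-1 + \frac{4 + \frac{\sqrt{2 \cdot \frac{1}{8} + 32}}{4}}{8}\right) = - 379 \left(-1 + \frac{4 + \frac{\sqrt{\frac{1}{4} + 32}}{4}}{8}\right) = - 379 \left(-1 + \frac{4 + \frac{\sqrt{\frac{129}{4}}}{4}}{8}\right) = - 379 \left(-1 + \frac{4 + \frac{\frac{1}{2} \sqrt{129}}{4}}{8}\right) = - 379 \left(-1 + \frac{4 + \frac{\sqrt{129}}{8}}{8}\right) = - 379 \left(-1 + \left(\frac{1}{2} + \frac{\sqrt{129}}{64}\right)\right) = - 379 \left(- \frac{1}{2} + \frac{\sqrt{129}}{64}\right) = \frac{379}{2} - \frac{379 \sqrt{129}}{64}$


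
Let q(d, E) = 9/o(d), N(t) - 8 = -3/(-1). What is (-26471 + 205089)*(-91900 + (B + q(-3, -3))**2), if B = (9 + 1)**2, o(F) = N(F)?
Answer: -160594128522/11 ≈ -1.4599e+10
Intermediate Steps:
N(t) = 11 (N(t) = 8 - 3/(-1) = 8 - 3*(-1) = 8 + 3 = 11)
o(F) = 11
B = 100 (B = 10**2 = 100)
q(d, E) = 9/11
(-26471 + 205089)*(-91900 + (B + q(-3, -3))**2) = (-26471 + 205089)*(-91900 + (100 + 9/11)**2) = 178618*(-91900 + (1109/11)**2) = 178618*(-91900 + 1229881/121) = 178618*(-9890019/121) = -160594128522/11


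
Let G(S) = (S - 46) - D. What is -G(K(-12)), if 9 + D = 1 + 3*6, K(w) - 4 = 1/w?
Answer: 625/12 ≈ 52.083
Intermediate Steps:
K(w) = 4 + 1/w
D = 10 (D = -9 + (1 + 3*6) = -9 + (1 + 18) = -9 + 19 = 10)
G(S) = -56 + S (G(S) = (S - 46) - 1*10 = (-46 + S) - 10 = -56 + S)
-G(K(-12)) = -(-56 + (4 + 1/(-12))) = -(-56 + (4 - 1/12)) = -(-56 + 47/12) = -1*(-625/12) = 625/12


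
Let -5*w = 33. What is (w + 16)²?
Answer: 2209/25 ≈ 88.360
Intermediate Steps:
w = -33/5 (w = -⅕*33 = -33/5 ≈ -6.6000)
(w + 16)² = (-33/5 + 16)² = (47/5)² = 2209/25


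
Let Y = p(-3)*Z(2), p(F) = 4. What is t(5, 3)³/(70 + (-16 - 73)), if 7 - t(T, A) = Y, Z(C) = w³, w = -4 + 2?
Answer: -59319/19 ≈ -3122.1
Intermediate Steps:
w = -2
Z(C) = -8 (Z(C) = (-2)³ = -8)
Y = -32 (Y = 4*(-8) = -32)
t(T, A) = 39 (t(T, A) = 7 - 1*(-32) = 7 + 32 = 39)
t(5, 3)³/(70 + (-16 - 73)) = 39³/(70 + (-16 - 73)) = 59319/(70 - 89) = 59319/(-19) = 59319*(-1/19) = -59319/19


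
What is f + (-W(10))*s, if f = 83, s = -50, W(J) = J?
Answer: 583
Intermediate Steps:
f + (-W(10))*s = 83 - 1*10*(-50) = 83 - 10*(-50) = 83 + 500 = 583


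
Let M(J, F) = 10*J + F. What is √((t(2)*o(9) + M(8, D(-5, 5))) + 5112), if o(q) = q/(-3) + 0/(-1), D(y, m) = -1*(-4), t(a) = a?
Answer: √5190 ≈ 72.042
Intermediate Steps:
D(y, m) = 4
M(J, F) = F + 10*J
o(q) = -q/3 (o(q) = q*(-⅓) + 0*(-1) = -q/3 + 0 = -q/3)
√((t(2)*o(9) + M(8, D(-5, 5))) + 5112) = √((2*(-⅓*9) + (4 + 10*8)) + 5112) = √((2*(-3) + (4 + 80)) + 5112) = √((-6 + 84) + 5112) = √(78 + 5112) = √5190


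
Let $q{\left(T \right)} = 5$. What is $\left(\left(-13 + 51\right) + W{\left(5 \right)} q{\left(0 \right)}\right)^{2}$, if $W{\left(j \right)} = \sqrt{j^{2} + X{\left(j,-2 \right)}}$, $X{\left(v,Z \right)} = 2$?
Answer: $2119 + 1140 \sqrt{3} \approx 4093.5$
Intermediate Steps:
$W{\left(j \right)} = \sqrt{2 + j^{2}}$ ($W{\left(j \right)} = \sqrt{j^{2} + 2} = \sqrt{2 + j^{2}}$)
$\left(\left(-13 + 51\right) + W{\left(5 \right)} q{\left(0 \right)}\right)^{2} = \left(\left(-13 + 51\right) + \sqrt{2 + 5^{2}} \cdot 5\right)^{2} = \left(38 + \sqrt{2 + 25} \cdot 5\right)^{2} = \left(38 + \sqrt{27} \cdot 5\right)^{2} = \left(38 + 3 \sqrt{3} \cdot 5\right)^{2} = \left(38 + 15 \sqrt{3}\right)^{2}$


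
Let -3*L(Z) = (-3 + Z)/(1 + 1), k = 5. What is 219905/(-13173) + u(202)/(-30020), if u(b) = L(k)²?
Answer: -19804648691/1186360380 ≈ -16.694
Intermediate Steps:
L(Z) = ½ - Z/6 (L(Z) = -(-3 + Z)/(3*(1 + 1)) = -(-3 + Z)/(3*2) = -(-3/2 + Z/2)/3 = ½ - Z/6)
u(b) = ⅑ (u(b) = (½ - ⅙*5)² = (½ - ⅚)² = (-⅓)² = ⅑)
219905/(-13173) + u(202)/(-30020) = 219905/(-13173) + (⅑)/(-30020) = 219905*(-1/13173) + (⅑)*(-1/30020) = -219905/13173 - 1/270180 = -19804648691/1186360380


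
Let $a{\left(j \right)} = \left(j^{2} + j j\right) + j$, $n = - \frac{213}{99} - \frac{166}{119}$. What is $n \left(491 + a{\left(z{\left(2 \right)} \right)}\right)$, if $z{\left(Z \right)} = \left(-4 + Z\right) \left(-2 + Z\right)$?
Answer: $- \frac{6838157}{3927} \approx -1741.3$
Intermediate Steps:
$n = - \frac{13927}{3927}$ ($n = \left(-213\right) \frac{1}{99} - \frac{166}{119} = - \frac{71}{33} - \frac{166}{119} = - \frac{13927}{3927} \approx -3.5465$)
$a{\left(j \right)} = j + 2 j^{2}$ ($a{\left(j \right)} = \left(j^{2} + j^{2}\right) + j = 2 j^{2} + j = j + 2 j^{2}$)
$n \left(491 + a{\left(z{\left(2 \right)} \right)}\right) = - \frac{13927 \left(491 + \left(8 + 2^{2} - 12\right) \left(1 + 2 \left(8 + 2^{2} - 12\right)\right)\right)}{3927} = - \frac{13927 \left(491 + \left(8 + 4 - 12\right) \left(1 + 2 \left(8 + 4 - 12\right)\right)\right)}{3927} = - \frac{13927 \left(491 + 0 \left(1 + 2 \cdot 0\right)\right)}{3927} = - \frac{13927 \left(491 + 0 \left(1 + 0\right)\right)}{3927} = - \frac{13927 \left(491 + 0 \cdot 1\right)}{3927} = - \frac{13927 \left(491 + 0\right)}{3927} = \left(- \frac{13927}{3927}\right) 491 = - \frac{6838157}{3927}$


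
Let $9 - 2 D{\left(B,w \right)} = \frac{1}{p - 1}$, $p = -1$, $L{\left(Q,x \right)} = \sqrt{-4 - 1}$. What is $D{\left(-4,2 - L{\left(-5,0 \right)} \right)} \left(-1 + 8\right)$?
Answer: $\frac{133}{4} \approx 33.25$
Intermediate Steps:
$L{\left(Q,x \right)} = i \sqrt{5}$ ($L{\left(Q,x \right)} = \sqrt{-4 + \left(-2 + 1\right)} = \sqrt{-4 - 1} = \sqrt{-5} = i \sqrt{5}$)
$D{\left(B,w \right)} = \frac{19}{4}$ ($D{\left(B,w \right)} = \frac{9}{2} - \frac{1}{2 \left(-1 - 1\right)} = \frac{9}{2} - \frac{1}{2 \left(-2\right)} = \frac{9}{2} - - \frac{1}{4} = \frac{9}{2} + \frac{1}{4} = \frac{19}{4}$)
$D{\left(-4,2 - L{\left(-5,0 \right)} \right)} \left(-1 + 8\right) = \frac{19 \left(-1 + 8\right)}{4} = \frac{19}{4} \cdot 7 = \frac{133}{4}$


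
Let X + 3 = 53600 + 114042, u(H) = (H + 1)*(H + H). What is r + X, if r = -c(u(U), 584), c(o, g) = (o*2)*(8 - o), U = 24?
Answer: 3028439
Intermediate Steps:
u(H) = 2*H*(1 + H) (u(H) = (1 + H)*(2*H) = 2*H*(1 + H))
c(o, g) = 2*o*(8 - o) (c(o, g) = (2*o)*(8 - o) = 2*o*(8 - o))
X = 167639 (X = -3 + (53600 + 114042) = -3 + 167642 = 167639)
r = 2860800 (r = -2*2*24*(1 + 24)*(8 - 2*24*(1 + 24)) = -2*2*24*25*(8 - 2*24*25) = -2*1200*(8 - 1*1200) = -2*1200*(8 - 1200) = -2*1200*(-1192) = -1*(-2860800) = 2860800)
r + X = 2860800 + 167639 = 3028439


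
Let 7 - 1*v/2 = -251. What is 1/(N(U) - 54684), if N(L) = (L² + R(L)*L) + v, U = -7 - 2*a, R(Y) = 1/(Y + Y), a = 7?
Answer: -2/107453 ≈ -1.8613e-5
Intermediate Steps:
R(Y) = 1/(2*Y)
U = -21 (U = -7 - 2*7 = -7 - 14 = -21)
v = 516 (v = 14 - 2*(-251) = 14 + 502 = 516)
N(L) = 1033/2 + L² (N(L) = (L² + (1/(2*L))*L) + 516 = (L² + ½) + 516 = (½ + L²) + 516 = 1033/2 + L²)
1/(N(U) - 54684) = 1/((1033/2 + (-21)²) - 54684) = 1/((1033/2 + 441) - 54684) = 1/(1915/2 - 54684) = 1/(-107453/2) = -2/107453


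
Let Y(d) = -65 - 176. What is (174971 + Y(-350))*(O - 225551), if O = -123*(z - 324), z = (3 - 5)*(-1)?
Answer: -32490169850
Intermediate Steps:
z = 2 (z = -2*(-1) = 2)
Y(d) = -241
O = 39606 (O = -123*(2 - 324) = -123*(-322) = 39606)
(174971 + Y(-350))*(O - 225551) = (174971 - 241)*(39606 - 225551) = 174730*(-185945) = -32490169850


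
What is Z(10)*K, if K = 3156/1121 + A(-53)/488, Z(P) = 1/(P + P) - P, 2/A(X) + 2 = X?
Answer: -8428127401/300876400 ≈ -28.012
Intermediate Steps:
A(X) = 2/(-2 + X)
Z(P) = 1/(2*P) - P
K = 42352399/15043820 (K = 3156/1121 + (2/(-2 - 53))/488 = 3156*(1/1121) + (2/(-55))*(1/488) = 3156/1121 + (2*(-1/55))*(1/488) = 3156/1121 - 2/55*1/488 = 3156/1121 - 1/13420 = 42352399/15043820 ≈ 2.8153)
Z(10)*K = ((½)/10 - 1*10)*(42352399/15043820) = ((½)*(⅒) - 10)*(42352399/15043820) = (1/20 - 10)*(42352399/15043820) = -199/20*42352399/15043820 = -8428127401/300876400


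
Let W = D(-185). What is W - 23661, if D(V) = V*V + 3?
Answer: 10567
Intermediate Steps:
D(V) = 3 + V² (D(V) = V² + 3 = 3 + V²)
W = 34228 (W = 3 + (-185)² = 3 + 34225 = 34228)
W - 23661 = 34228 - 23661 = 10567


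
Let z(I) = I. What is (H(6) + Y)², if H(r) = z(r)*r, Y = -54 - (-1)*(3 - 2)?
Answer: 289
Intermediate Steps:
Y = -53 (Y = -54 - (-1) = -54 - 1*(-1) = -54 + 1 = -53)
H(r) = r² (H(r) = r*r = r²)
(H(6) + Y)² = (6² - 53)² = (36 - 53)² = (-17)² = 289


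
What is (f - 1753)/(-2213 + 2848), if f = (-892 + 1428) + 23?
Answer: -1194/635 ≈ -1.8803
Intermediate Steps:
f = 559 (f = 536 + 23 = 559)
(f - 1753)/(-2213 + 2848) = (559 - 1753)/(-2213 + 2848) = -1194/635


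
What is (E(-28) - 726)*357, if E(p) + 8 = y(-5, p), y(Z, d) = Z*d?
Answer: -212058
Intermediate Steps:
E(p) = -8 - 5*p
(E(-28) - 726)*357 = ((-8 - 5*(-28)) - 726)*357 = ((-8 + 140) - 726)*357 = (132 - 726)*357 = -594*357 = -212058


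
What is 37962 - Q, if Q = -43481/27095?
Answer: 1028623871/27095 ≈ 37964.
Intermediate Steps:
Q = -43481/27095 (Q = -43481*1/27095 = -43481/27095 ≈ -1.6048)
37962 - Q = 37962 - 1*(-43481/27095) = 37962 + 43481/27095 = 1028623871/27095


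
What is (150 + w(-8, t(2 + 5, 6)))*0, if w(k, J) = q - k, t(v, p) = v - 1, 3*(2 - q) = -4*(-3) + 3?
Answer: 0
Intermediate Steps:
q = -3 (q = 2 - (-4*(-3) + 3)/3 = 2 - (12 + 3)/3 = 2 - ⅓*15 = 2 - 5 = -3)
t(v, p) = -1 + v
w(k, J) = -3 - k
(150 + w(-8, t(2 + 5, 6)))*0 = (150 + (-3 - 1*(-8)))*0 = (150 + (-3 + 8))*0 = (150 + 5)*0 = 155*0 = 0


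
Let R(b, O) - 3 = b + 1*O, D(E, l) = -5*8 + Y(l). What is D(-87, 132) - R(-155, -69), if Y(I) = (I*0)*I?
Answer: 181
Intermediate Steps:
Y(I) = 0 (Y(I) = 0*I = 0)
D(E, l) = -40 (D(E, l) = -5*8 + 0 = -40 + 0 = -40)
R(b, O) = 3 + O + b (R(b, O) = 3 + (b + 1*O) = 3 + (b + O) = 3 + (O + b) = 3 + O + b)
D(-87, 132) - R(-155, -69) = -40 - (3 - 69 - 155) = -40 - 1*(-221) = -40 + 221 = 181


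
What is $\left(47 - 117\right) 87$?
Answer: $-6090$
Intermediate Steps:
$\left(47 - 117\right) 87 = \left(-70\right) 87 = -6090$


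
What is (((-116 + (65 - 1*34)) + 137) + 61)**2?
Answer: 12769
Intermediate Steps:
(((-116 + (65 - 1*34)) + 137) + 61)**2 = (((-116 + (65 - 34)) + 137) + 61)**2 = (((-116 + 31) + 137) + 61)**2 = ((-85 + 137) + 61)**2 = (52 + 61)**2 = 113**2 = 12769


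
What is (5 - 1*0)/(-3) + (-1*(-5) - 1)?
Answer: 7/3 ≈ 2.3333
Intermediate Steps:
(5 - 1*0)/(-3) + (-1*(-5) - 1) = -(5 + 0)/3 + (5 - 1) = -1/3*5 + 4 = -5/3 + 4 = 7/3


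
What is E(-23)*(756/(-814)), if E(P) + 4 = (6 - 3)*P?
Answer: 27594/407 ≈ 67.799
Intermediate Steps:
E(P) = -4 + 3*P (E(P) = -4 + (6 - 3)*P = -4 + 3*P)
E(-23)*(756/(-814)) = (-4 + 3*(-23))*(756/(-814)) = (-4 - 69)*(756*(-1/814)) = -73*(-378/407) = 27594/407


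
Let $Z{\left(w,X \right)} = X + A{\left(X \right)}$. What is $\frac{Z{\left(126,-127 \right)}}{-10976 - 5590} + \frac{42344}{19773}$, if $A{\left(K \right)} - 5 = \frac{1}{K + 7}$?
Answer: $\frac{853191727}{397041840} \approx 2.1489$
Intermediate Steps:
$A{\left(K \right)} = 5 + \frac{1}{7 + K}$ ($A{\left(K \right)} = 5 + \frac{1}{K + 7} = 5 + \frac{1}{7 + K}$)
$Z{\left(w,X \right)} = X + \frac{36 + 5 X}{7 + X}$
$\frac{Z{\left(126,-127 \right)}}{-10976 - 5590} + \frac{42344}{19773} = \frac{\frac{1}{7 - 127} \left(36 + \left(-127\right)^{2} + 12 \left(-127\right)\right)}{-10976 - 5590} + \frac{42344}{19773} = \frac{\frac{1}{-120} \left(36 + 16129 - 1524\right)}{-10976 - 5590} + 42344 \cdot \frac{1}{19773} = \frac{\left(- \frac{1}{120}\right) 14641}{-16566} + \frac{42344}{19773} = \left(- \frac{14641}{120}\right) \left(- \frac{1}{16566}\right) + \frac{42344}{19773} = \frac{1331}{180720} + \frac{42344}{19773} = \frac{853191727}{397041840}$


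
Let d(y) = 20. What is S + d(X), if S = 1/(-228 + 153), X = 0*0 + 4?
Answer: 1499/75 ≈ 19.987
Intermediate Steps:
X = 4 (X = 0 + 4 = 4)
S = -1/75 (S = 1/(-75) = -1/75 ≈ -0.013333)
S + d(X) = -1/75 + 20 = 1499/75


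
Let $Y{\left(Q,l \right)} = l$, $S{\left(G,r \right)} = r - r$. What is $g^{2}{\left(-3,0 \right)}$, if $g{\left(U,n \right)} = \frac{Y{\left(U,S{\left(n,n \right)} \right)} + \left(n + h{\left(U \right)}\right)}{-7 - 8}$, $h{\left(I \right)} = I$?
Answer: $\frac{1}{25} \approx 0.04$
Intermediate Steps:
$S{\left(G,r \right)} = 0$
$g{\left(U,n \right)} = - \frac{U}{15} - \frac{n}{15}$ ($g{\left(U,n \right)} = \frac{0 + \left(n + U\right)}{-7 - 8} = \frac{0 + \left(U + n\right)}{-15} = \left(U + n\right) \left(- \frac{1}{15}\right) = - \frac{U}{15} - \frac{n}{15}$)
$g^{2}{\left(-3,0 \right)} = \left(\left(- \frac{1}{15}\right) \left(-3\right) - 0\right)^{2} = \left(\frac{1}{5} + 0\right)^{2} = \left(\frac{1}{5}\right)^{2} = \frac{1}{25}$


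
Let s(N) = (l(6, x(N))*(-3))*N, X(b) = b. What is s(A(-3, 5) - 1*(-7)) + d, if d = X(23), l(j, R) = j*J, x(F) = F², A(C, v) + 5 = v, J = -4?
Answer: 527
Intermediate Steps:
A(C, v) = -5 + v
l(j, R) = -4*j (l(j, R) = j*(-4) = -4*j)
s(N) = 72*N (s(N) = (-4*6*(-3))*N = (-24*(-3))*N = 72*N)
d = 23
s(A(-3, 5) - 1*(-7)) + d = 72*((-5 + 5) - 1*(-7)) + 23 = 72*(0 + 7) + 23 = 72*7 + 23 = 504 + 23 = 527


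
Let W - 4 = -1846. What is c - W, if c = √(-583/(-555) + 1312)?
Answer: 1842 + √404452365/555 ≈ 1878.2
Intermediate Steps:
W = -1842 (W = 4 - 1846 = -1842)
c = √404452365/555 (c = √(-583*(-1/555) + 1312) = √(583/555 + 1312) = √(728743/555) = √404452365/555 ≈ 36.236)
c - W = √404452365/555 - 1*(-1842) = √404452365/555 + 1842 = 1842 + √404452365/555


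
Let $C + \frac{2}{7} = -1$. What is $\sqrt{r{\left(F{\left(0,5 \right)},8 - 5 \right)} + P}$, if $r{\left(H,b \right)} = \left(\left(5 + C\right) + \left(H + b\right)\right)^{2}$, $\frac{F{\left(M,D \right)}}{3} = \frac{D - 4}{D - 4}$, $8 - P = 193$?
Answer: $\frac{i \sqrt{4441}}{7} \approx 9.5201 i$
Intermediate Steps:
$C = - \frac{9}{7}$ ($C = - \frac{2}{7} - 1 = - \frac{9}{7} \approx -1.2857$)
$P = -185$ ($P = 8 - 193 = -185$)
$F{\left(M,D \right)} = 3$ ($F{\left(M,D \right)} = 3 \frac{D - 4}{D - 4} = 3 \frac{-4 + D}{-4 + D} = 3 \cdot 1 = 3$)
$r{\left(H,b \right)} = \left(\frac{26}{7} + H + b\right)^{2}$ ($r{\left(H,b \right)} = \left(\left(5 - \frac{9}{7}\right) + \left(H + b\right)\right)^{2} = \left(\frac{26}{7} + \left(H + b\right)\right)^{2} = \left(\frac{26}{7} + H + b\right)^{2}$)
$\sqrt{r{\left(F{\left(0,5 \right)},8 - 5 \right)} + P} = \sqrt{\frac{\left(26 + 7 \cdot 3 + 7 \left(8 - 5\right)\right)^{2}}{49} - 185} = \sqrt{\frac{\left(26 + 21 + 7 \cdot 3\right)^{2}}{49} - 185} = \sqrt{\frac{\left(26 + 21 + 21\right)^{2}}{49} - 185} = \sqrt{\frac{68^{2}}{49} - 185} = \sqrt{\frac{1}{49} \cdot 4624 - 185} = \sqrt{\frac{4624}{49} - 185} = \sqrt{- \frac{4441}{49}} = \frac{i \sqrt{4441}}{7}$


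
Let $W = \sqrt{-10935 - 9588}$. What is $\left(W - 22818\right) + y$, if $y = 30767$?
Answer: $7949 + i \sqrt{20523} \approx 7949.0 + 143.26 i$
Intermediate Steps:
$W = i \sqrt{20523}$ ($W = \sqrt{-20523} = i \sqrt{20523} \approx 143.26 i$)
$\left(W - 22818\right) + y = \left(i \sqrt{20523} - 22818\right) + 30767 = \left(-22818 + i \sqrt{20523}\right) + 30767 = 7949 + i \sqrt{20523}$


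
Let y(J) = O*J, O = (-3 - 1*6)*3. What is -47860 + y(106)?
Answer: -50722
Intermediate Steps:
O = -27 (O = (-3 - 6)*3 = -9*3 = -27)
y(J) = -27*J
-47860 + y(106) = -47860 - 27*106 = -47860 - 2862 = -50722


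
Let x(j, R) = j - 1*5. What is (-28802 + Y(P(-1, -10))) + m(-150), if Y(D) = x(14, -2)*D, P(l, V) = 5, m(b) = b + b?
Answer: -29057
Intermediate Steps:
m(b) = 2*b
x(j, R) = -5 + j (x(j, R) = j - 5 = -5 + j)
Y(D) = 9*D (Y(D) = (-5 + 14)*D = 9*D)
(-28802 + Y(P(-1, -10))) + m(-150) = (-28802 + 9*5) + 2*(-150) = (-28802 + 45) - 300 = -28757 - 300 = -29057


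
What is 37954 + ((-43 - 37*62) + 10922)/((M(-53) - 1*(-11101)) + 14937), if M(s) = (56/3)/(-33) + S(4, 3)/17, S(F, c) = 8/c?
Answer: 1663206778319/43821266 ≈ 37954.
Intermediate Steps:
M(s) = -688/1683 (M(s) = (56/3)/(-33) + (8/3)/17 = (56*(1/3))*(-1/33) + (8*(1/3))*(1/17) = (56/3)*(-1/33) + (8/3)*(1/17) = -56/99 + 8/51 = -688/1683)
37954 + ((-43 - 37*62) + 10922)/((M(-53) - 1*(-11101)) + 14937) = 37954 + ((-43 - 37*62) + 10922)/((-688/1683 - 1*(-11101)) + 14937) = 37954 + ((-43 - 2294) + 10922)/((-688/1683 + 11101) + 14937) = 37954 + (-2337 + 10922)/(18682295/1683 + 14937) = 37954 + 8585/(43821266/1683) = 37954 + 8585*(1683/43821266) = 37954 + 14448555/43821266 = 1663206778319/43821266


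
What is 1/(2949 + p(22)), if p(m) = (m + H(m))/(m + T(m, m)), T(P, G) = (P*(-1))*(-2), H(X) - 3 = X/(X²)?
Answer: 1452/4282499 ≈ 0.00033905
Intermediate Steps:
H(X) = 3 + 1/X (H(X) = 3 + X/(X²) = 3 + X/X² = 3 + 1/X)
T(P, G) = 2*P (T(P, G) = -P*(-2) = 2*P)
p(m) = (3 + m + 1/m)/(3*m) (p(m) = (m + (3 + 1/m))/(m + 2*m) = (3 + m + 1/m)/((3*m)) = (3 + m + 1/m)*(1/(3*m)) = (3 + m + 1/m)/(3*m))
1/(2949 + p(22)) = 1/(2949 + (⅓)*(1 + 22² + 3*22)/22²) = 1/(2949 + (⅓)*(1/484)*(1 + 484 + 66)) = 1/(2949 + (⅓)*(1/484)*551) = 1/(2949 + 551/1452) = 1/(4282499/1452) = 1452/4282499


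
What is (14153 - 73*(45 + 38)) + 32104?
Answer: 40198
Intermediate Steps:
(14153 - 73*(45 + 38)) + 32104 = (14153 - 73*83) + 32104 = (14153 - 6059) + 32104 = 8094 + 32104 = 40198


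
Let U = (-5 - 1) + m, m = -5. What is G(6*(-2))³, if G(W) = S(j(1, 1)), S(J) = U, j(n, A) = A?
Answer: -1331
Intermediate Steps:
U = -11 (U = (-5 - 1) - 5 = -6 - 5 = -11)
S(J) = -11
G(W) = -11
G(6*(-2))³ = (-11)³ = -1331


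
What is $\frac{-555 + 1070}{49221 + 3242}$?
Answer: $\frac{515}{52463} \approx 0.0098164$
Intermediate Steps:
$\frac{-555 + 1070}{49221 + 3242} = \frac{515}{52463}$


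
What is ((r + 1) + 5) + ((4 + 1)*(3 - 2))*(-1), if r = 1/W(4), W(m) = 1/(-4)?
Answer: -3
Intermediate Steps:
W(m) = -¼
r = -4 (r = 1/(-¼) = 1*(-4) = -4)
((r + 1) + 5) + ((4 + 1)*(3 - 2))*(-1) = ((-4 + 1) + 5) + ((4 + 1)*(3 - 2))*(-1) = (-3 + 5) + (5*1)*(-1) = 2 + 5*(-1) = 2 - 5 = -3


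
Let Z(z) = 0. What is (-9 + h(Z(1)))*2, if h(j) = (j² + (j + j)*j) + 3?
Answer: -12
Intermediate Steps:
h(j) = 3 + 3*j² (h(j) = (j² + (2*j)*j) + 3 = (j² + 2*j²) + 3 = 3*j² + 3 = 3 + 3*j²)
(-9 + h(Z(1)))*2 = (-9 + (3 + 3*0²))*2 = (-9 + (3 + 3*0))*2 = (-9 + (3 + 0))*2 = (-9 + 3)*2 = -6*2 = -12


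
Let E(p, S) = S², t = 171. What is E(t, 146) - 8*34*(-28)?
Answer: 28932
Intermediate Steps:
E(t, 146) - 8*34*(-28) = 146² - 8*34*(-28) = 21316 - 272*(-28) = 21316 - 1*(-7616) = 21316 + 7616 = 28932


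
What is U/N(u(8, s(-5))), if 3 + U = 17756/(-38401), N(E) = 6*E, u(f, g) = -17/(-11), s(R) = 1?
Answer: -132959/356082 ≈ -0.37339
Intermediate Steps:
u(f, g) = 17/11 (u(f, g) = -17*(-1/11) = 17/11)
U = -132959/38401 (U = -3 + 17756/(-38401) = -3 + 17756*(-1/38401) = -3 - 17756/38401 = -132959/38401 ≈ -3.4624)
U/N(u(8, s(-5))) = -132959/(38401*(6*(17/11))) = -132959/(38401*102/11) = -132959/38401*11/102 = -132959/356082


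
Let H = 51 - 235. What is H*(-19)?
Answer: 3496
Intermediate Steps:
H = -184
H*(-19) = -184*(-19) = 3496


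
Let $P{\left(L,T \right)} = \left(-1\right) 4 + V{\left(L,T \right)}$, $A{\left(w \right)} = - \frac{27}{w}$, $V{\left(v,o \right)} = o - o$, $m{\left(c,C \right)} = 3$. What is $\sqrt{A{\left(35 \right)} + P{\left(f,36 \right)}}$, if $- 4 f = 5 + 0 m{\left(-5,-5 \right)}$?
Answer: $\frac{i \sqrt{5845}}{35} \approx 2.1844 i$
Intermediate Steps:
$V{\left(v,o \right)} = 0$
$f = - \frac{5}{4}$ ($f = - \frac{5 + 0 \cdot 3}{4} = - \frac{5 + 0}{4} = \left(- \frac{1}{4}\right) 5 = - \frac{5}{4} \approx -1.25$)
$P{\left(L,T \right)} = -4$ ($P{\left(L,T \right)} = \left(-1\right) 4 + 0 = -4 + 0 = -4$)
$\sqrt{A{\left(35 \right)} + P{\left(f,36 \right)}} = \sqrt{- \frac{27}{35} - 4} = \sqrt{- \frac{167}{35}} = \frac{i \sqrt{5845}}{35}$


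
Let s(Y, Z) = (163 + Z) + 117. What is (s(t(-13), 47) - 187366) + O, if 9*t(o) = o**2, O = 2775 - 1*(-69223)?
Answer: -115041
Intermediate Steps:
O = 71998 (O = 2775 + 69223 = 71998)
t(o) = o**2/9
s(Y, Z) = 280 + Z
(s(t(-13), 47) - 187366) + O = ((280 + 47) - 187366) + 71998 = (327 - 187366) + 71998 = -187039 + 71998 = -115041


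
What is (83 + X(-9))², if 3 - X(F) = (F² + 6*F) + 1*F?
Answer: 4624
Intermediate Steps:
X(F) = 3 - F² - 7*F (X(F) = 3 - ((F² + 6*F) + 1*F) = 3 - ((F² + 6*F) + F) = 3 - (F² + 7*F) = 3 + (-F² - 7*F) = 3 - F² - 7*F)
(83 + X(-9))² = (83 + (3 - 1*(-9)² - 7*(-9)))² = (83 + (3 - 1*81 + 63))² = (83 + (3 - 81 + 63))² = (83 - 15)² = 68² = 4624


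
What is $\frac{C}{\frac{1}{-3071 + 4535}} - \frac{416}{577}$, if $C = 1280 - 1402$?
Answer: $- \frac{103057232}{577} \approx -1.7861 \cdot 10^{5}$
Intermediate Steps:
$C = -122$ ($C = 1280 - 1402 = -122$)
$\frac{C}{\frac{1}{-3071 + 4535}} - \frac{416}{577} = - \frac{122}{\frac{1}{-3071 + 4535}} - \frac{416}{577} = - \frac{122}{\frac{1}{1464}} - \frac{416}{577} = - 122 \frac{1}{\frac{1}{1464}} - \frac{416}{577} = \left(-122\right) 1464 - \frac{416}{577} = -178608 - \frac{416}{577} = - \frac{103057232}{577}$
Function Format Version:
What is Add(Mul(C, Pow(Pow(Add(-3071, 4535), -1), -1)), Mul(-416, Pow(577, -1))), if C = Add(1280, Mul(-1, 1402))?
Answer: Rational(-103057232, 577) ≈ -1.7861e+5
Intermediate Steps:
C = -122 (C = Add(1280, -1402) = -122)
Add(Mul(C, Pow(Pow(Add(-3071, 4535), -1), -1)), Mul(-416, Pow(577, -1))) = Add(Mul(-122, Pow(Pow(Add(-3071, 4535), -1), -1)), Mul(-416, Pow(577, -1))) = Add(Mul(-122, Pow(Pow(1464, -1), -1)), Mul(-416, Rational(1, 577))) = Add(Mul(-122, Pow(Rational(1, 1464), -1)), Rational(-416, 577)) = Add(Mul(-122, 1464), Rational(-416, 577)) = Add(-178608, Rational(-416, 577)) = Rational(-103057232, 577)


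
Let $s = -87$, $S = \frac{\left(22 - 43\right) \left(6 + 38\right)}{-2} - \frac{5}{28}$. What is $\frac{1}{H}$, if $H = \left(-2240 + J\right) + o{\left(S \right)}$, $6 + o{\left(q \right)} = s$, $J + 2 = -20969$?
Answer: $- \frac{1}{23304} \approx -4.2911 \cdot 10^{-5}$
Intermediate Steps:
$J = -20971$ ($J = -2 - 20969 = -20971$)
$S = \frac{12931}{28}$ ($S = \left(-21\right) 44 \left(- \frac{1}{2}\right) - \frac{5}{28} = \left(-924\right) \left(- \frac{1}{2}\right) - \frac{5}{28} = 462 - \frac{5}{28} = \frac{12931}{28} \approx 461.82$)
$o{\left(q \right)} = -93$ ($o{\left(q \right)} = -6 - 87 = -93$)
$H = -23304$ ($H = \left(-2240 - 20971\right) - 93 = -23211 - 93 = -23304$)
$\frac{1}{H} = \frac{1}{-23304} = - \frac{1}{23304}$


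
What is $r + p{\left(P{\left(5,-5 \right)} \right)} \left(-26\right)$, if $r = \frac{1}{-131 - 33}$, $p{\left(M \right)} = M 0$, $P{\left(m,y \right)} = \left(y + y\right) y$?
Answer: $- \frac{1}{164} \approx -0.0060976$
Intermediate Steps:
$P{\left(m,y \right)} = 2 y^{2}$ ($P{\left(m,y \right)} = 2 y y = 2 y^{2}$)
$p{\left(M \right)} = 0$
$r = - \frac{1}{164}$ ($r = \frac{1}{-164} = - \frac{1}{164} \approx -0.0060976$)
$r + p{\left(P{\left(5,-5 \right)} \right)} \left(-26\right) = - \frac{1}{164} + 0 \left(-26\right) = - \frac{1}{164} + 0 = - \frac{1}{164}$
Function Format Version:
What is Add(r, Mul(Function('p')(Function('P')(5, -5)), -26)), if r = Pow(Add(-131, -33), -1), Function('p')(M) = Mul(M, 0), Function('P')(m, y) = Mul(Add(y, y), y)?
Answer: Rational(-1, 164) ≈ -0.0060976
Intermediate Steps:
Function('P')(m, y) = Mul(2, Pow(y, 2)) (Function('P')(m, y) = Mul(Mul(2, y), y) = Mul(2, Pow(y, 2)))
Function('p')(M) = 0
r = Rational(-1, 164) (r = Pow(-164, -1) = Rational(-1, 164) ≈ -0.0060976)
Add(r, Mul(Function('p')(Function('P')(5, -5)), -26)) = Add(Rational(-1, 164), Mul(0, -26)) = Add(Rational(-1, 164), 0) = Rational(-1, 164)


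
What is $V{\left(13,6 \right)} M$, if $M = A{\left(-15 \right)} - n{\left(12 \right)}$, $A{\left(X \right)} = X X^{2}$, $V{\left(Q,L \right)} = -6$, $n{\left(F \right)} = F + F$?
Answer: $20394$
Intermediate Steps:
$n{\left(F \right)} = 2 F$
$A{\left(X \right)} = X^{3}$
$M = -3399$ ($M = \left(-15\right)^{3} - 2 \cdot 12 = -3375 - 24 = -3399$)
$V{\left(13,6 \right)} M = \left(-6\right) \left(-3399\right) = 20394$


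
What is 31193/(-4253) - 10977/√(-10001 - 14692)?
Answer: -31193/4253 + 3659*I*√24693/8231 ≈ -7.3344 + 69.855*I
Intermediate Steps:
31193/(-4253) - 10977/√(-10001 - 14692) = 31193*(-1/4253) - 10977*(-I*√24693/24693) = -31193/4253 - 10977*(-I*√24693/24693) = -31193/4253 - (-3659)*I*√24693/8231 = -31193/4253 + 3659*I*√24693/8231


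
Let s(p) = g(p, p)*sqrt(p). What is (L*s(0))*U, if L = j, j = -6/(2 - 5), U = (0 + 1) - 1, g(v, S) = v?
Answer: 0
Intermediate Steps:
U = 0 (U = 1 - 1 = 0)
j = 2 (j = -6/(-3) = -6*(-1/3) = 2)
s(p) = p**(3/2) (s(p) = p*sqrt(p) = p**(3/2))
L = 2
(L*s(0))*U = (2*0**(3/2))*0 = (2*0)*0 = 0*0 = 0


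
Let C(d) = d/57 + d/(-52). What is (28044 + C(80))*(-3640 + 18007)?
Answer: 99517833656/247 ≈ 4.0291e+8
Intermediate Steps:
C(d) = -5*d/2964 (C(d) = d*(1/57) + d*(-1/52) = d/57 - d/52 = -5*d/2964)
(28044 + C(80))*(-3640 + 18007) = (28044 - 5/2964*80)*(-3640 + 18007) = (28044 - 100/741)*14367 = (20780504/741)*14367 = 99517833656/247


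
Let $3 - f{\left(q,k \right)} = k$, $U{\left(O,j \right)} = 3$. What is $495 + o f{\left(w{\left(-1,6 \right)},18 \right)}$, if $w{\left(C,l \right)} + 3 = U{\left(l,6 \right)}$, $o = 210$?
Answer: $-2655$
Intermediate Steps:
$w{\left(C,l \right)} = 0$ ($w{\left(C,l \right)} = -3 + 3 = 0$)
$f{\left(q,k \right)} = 3 - k$
$495 + o f{\left(w{\left(-1,6 \right)},18 \right)} = 495 + 210 \left(3 - 18\right) = 495 + 210 \left(-15\right) = 495 - 3150 = -2655$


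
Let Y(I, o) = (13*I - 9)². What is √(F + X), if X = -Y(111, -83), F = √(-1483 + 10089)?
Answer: √(-2056356 + √8606) ≈ 1434.0*I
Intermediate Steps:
Y(I, o) = (-9 + 13*I)²
F = √8606 ≈ 92.769
X = -2056356 (X = -(-9 + 13*111)² = -(-9 + 1443)² = -1*1434² = -1*2056356 = -2056356)
√(F + X) = √(√8606 - 2056356) = √(-2056356 + √8606)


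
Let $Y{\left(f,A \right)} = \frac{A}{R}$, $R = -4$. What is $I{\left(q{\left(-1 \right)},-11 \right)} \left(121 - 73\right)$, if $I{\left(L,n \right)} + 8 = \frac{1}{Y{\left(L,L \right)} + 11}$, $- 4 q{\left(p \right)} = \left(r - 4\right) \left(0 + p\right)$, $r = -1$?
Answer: $- \frac{68736}{181} \approx -379.76$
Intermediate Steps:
$Y{\left(f,A \right)} = - \frac{A}{4}$ ($Y{\left(f,A \right)} = \frac{A}{-4} = A \left(- \frac{1}{4}\right) = - \frac{A}{4}$)
$q{\left(p \right)} = \frac{5 p}{4}$ ($q{\left(p \right)} = - \frac{\left(-1 - 4\right) \left(0 + p\right)}{4} = - \frac{\left(-5\right) p}{4} = \frac{5 p}{4}$)
$I{\left(L,n \right)} = -8 + \frac{1}{11 - \frac{L}{4}}$ ($I{\left(L,n \right)} = -8 + \frac{1}{- \frac{L}{4} + 11} = -8 + \frac{1}{11 - \frac{L}{4}}$)
$I{\left(q{\left(-1 \right)},-11 \right)} \left(121 - 73\right) = \frac{4 \left(-87 + 2 \cdot \frac{5}{4} \left(-1\right)\right)}{44 - \frac{5}{4} \left(-1\right)} \left(121 - 73\right) = \frac{4 \left(-87 + 2 \left(- \frac{5}{4}\right)\right)}{44 - - \frac{5}{4}} \cdot 48 = \frac{4 \left(-87 - \frac{5}{2}\right)}{44 + \frac{5}{4}} \cdot 48 = 4 \frac{1}{\frac{181}{4}} \left(- \frac{179}{2}\right) 48 = 4 \cdot \frac{4}{181} \left(- \frac{179}{2}\right) 48 = \left(- \frac{1432}{181}\right) 48 = - \frac{68736}{181}$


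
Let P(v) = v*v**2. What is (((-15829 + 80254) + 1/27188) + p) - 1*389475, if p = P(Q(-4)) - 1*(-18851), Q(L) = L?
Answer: -8326678443/27188 ≈ -3.0626e+5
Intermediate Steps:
P(v) = v**3
p = 18787 (p = (-4)**3 - 1*(-18851) = -64 + 18851 = 18787)
(((-15829 + 80254) + 1/27188) + p) - 1*389475 = (((-15829 + 80254) + 1/27188) + 18787) - 1*389475 = ((64425 + 1/27188) + 18787) - 389475 = (1751586901/27188 + 18787) - 389475 = 2262367857/27188 - 389475 = -8326678443/27188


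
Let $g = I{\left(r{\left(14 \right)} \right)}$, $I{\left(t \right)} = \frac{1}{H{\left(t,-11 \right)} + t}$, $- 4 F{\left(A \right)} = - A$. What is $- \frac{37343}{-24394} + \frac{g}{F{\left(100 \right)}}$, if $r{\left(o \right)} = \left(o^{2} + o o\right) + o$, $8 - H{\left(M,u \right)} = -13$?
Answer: $\frac{398660919}{260405950} \approx 1.5309$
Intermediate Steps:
$H{\left(M,u \right)} = 21$ ($H{\left(M,u \right)} = 8 - -13 = 8 + 13 = 21$)
$r{\left(o \right)} = o + 2 o^{2}$ ($r{\left(o \right)} = \left(o^{2} + o^{2}\right) + o = 2 o^{2} + o = o + 2 o^{2}$)
$F{\left(A \right)} = \frac{A}{4}$ ($F{\left(A \right)} = - \frac{\left(-1\right) A}{4} = \frac{A}{4}$)
$I{\left(t \right)} = \frac{1}{21 + t}$
$g = \frac{1}{427}$ ($g = \frac{1}{21 + 14 \left(1 + 2 \cdot 14\right)} = \frac{1}{21 + 14 \left(1 + 28\right)} = \frac{1}{21 + 14 \cdot 29} = \frac{1}{21 + 406} = \frac{1}{427} \approx 0.0023419$)
$- \frac{37343}{-24394} + \frac{g}{F{\left(100 \right)}} = - \frac{37343}{-24394} + \frac{1}{427 \cdot \frac{1}{4} \cdot 100} = \left(-37343\right) \left(- \frac{1}{24394}\right) + \frac{1}{427 \cdot 25} = \frac{37343}{24394} + \frac{1}{427} \cdot \frac{1}{25} = \frac{37343}{24394} + \frac{1}{10675} = \frac{398660919}{260405950}$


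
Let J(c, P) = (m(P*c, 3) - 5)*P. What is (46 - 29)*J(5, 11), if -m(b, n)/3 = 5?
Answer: -3740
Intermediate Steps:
m(b, n) = -15 (m(b, n) = -3*5 = -15)
J(c, P) = -20*P (J(c, P) = (-15 - 5)*P = -20*P)
(46 - 29)*J(5, 11) = (46 - 29)*(-20*11) = 17*(-220) = -3740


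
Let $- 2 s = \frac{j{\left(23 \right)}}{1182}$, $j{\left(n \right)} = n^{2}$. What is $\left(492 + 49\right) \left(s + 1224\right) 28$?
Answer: $\frac{10955817509}{591} \approx 1.8538 \cdot 10^{7}$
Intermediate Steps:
$s = - \frac{529}{2364}$ ($s = - \frac{23^{2} \cdot \frac{1}{1182}}{2} = - \frac{529 \cdot \frac{1}{1182}}{2} = \left(- \frac{1}{2}\right) \frac{529}{1182} = - \frac{529}{2364} \approx -0.22377$)
$\left(492 + 49\right) \left(s + 1224\right) 28 = \left(492 + 49\right) \left(- \frac{529}{2364} + 1224\right) 28 = 541 \cdot \frac{2893007}{2364} \cdot 28 = \frac{1565116787}{2364} \cdot 28 = \frac{10955817509}{591}$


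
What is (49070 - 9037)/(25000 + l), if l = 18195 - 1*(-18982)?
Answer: 40033/62177 ≈ 0.64386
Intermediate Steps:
l = 37177 (l = 18195 + 18982 = 37177)
(49070 - 9037)/(25000 + l) = (49070 - 9037)/(25000 + 37177) = 40033/62177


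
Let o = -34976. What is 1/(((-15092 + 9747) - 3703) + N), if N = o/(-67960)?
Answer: -8495/76858388 ≈ -0.00011053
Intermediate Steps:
N = 4372/8495 (N = -34976/(-67960) = -34976*(-1/67960) = 4372/8495 ≈ 0.51466)
1/(((-15092 + 9747) - 3703) + N) = 1/(((-15092 + 9747) - 3703) + 4372/8495) = 1/((-5345 - 3703) + 4372/8495) = 1/(-9048 + 4372/8495) = 1/(-76858388/8495) = -8495/76858388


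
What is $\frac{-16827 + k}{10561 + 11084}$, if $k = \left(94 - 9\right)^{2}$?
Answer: $- \frac{9602}{21645} \approx -0.44361$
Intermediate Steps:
$k = 7225$ ($k = 85^{2} = 7225$)
$\frac{-16827 + k}{10561 + 11084} = \frac{-16827 + 7225}{10561 + 11084} = - \frac{9602}{21645}$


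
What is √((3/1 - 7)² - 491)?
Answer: 5*I*√19 ≈ 21.794*I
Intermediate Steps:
√((3/1 - 7)² - 491) = √((3*1 - 7)² - 491) = √((3 - 7)² - 491) = √((-4)² - 491) = √(16 - 491) = √(-475) = 5*I*√19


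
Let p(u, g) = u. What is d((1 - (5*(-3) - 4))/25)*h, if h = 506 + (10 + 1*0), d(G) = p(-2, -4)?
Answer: -1032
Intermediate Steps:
d(G) = -2
h = 516 (h = 506 + (10 + 0) = 506 + 10 = 516)
d((1 - (5*(-3) - 4))/25)*h = -2*516 = -1032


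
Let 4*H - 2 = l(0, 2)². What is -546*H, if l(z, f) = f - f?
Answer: -273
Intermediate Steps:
l(z, f) = 0
H = ½ (H = ½ + (¼)*0² = ½ + (¼)*0 = ½ + 0 = ½ ≈ 0.50000)
-546*H = -546*½ = -273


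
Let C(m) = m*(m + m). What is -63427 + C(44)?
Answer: -59555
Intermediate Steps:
C(m) = 2*m² (C(m) = m*(2*m) = 2*m²)
-63427 + C(44) = -63427 + 2*44² = -63427 + 2*1936 = -63427 + 3872 = -59555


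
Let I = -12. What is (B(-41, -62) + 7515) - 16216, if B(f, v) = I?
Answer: -8713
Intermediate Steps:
B(f, v) = -12
(B(-41, -62) + 7515) - 16216 = (-12 + 7515) - 16216 = 7503 - 16216 = -8713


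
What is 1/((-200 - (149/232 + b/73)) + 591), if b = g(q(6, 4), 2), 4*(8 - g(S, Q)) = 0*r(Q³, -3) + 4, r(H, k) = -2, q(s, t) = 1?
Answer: 16936/6609475 ≈ 0.0025624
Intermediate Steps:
g(S, Q) = 7 (g(S, Q) = 8 - (0*(-2) + 4)/4 = 8 - (0 + 4)/4 = 8 - ¼*4 = 8 - 1 = 7)
b = 7
1/((-200 - (149/232 + b/73)) + 591) = 1/((-200 - (149/232 + 7/73)) + 591) = 1/((-200 - 1*12501/16936) + 591) = 1/((-200 - 12501/16936) + 591) = 1/(-3399701/16936 + 591) = 1/(6609475/16936) = 16936/6609475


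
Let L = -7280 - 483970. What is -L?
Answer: 491250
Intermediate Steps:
L = -491250
-L = -1*(-491250) = 491250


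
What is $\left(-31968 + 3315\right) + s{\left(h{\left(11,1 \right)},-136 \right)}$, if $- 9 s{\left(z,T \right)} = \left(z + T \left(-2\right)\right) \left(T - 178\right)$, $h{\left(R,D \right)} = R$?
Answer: $- \frac{169015}{9} \approx -18779.0$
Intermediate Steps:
$s{\left(z,T \right)} = - \frac{\left(-178 + T\right) \left(z - 2 T\right)}{9}$ ($s{\left(z,T \right)} = - \frac{\left(z + T \left(-2\right)\right) \left(T - 178\right)}{9} = - \frac{\left(z - 2 T\right) \left(-178 + T\right)}{9} = - \frac{\left(-178 + T\right) \left(z - 2 T\right)}{9}$)
$\left(-31968 + 3315\right) + s{\left(h{\left(11,1 \right)},-136 \right)} = \left(-31968 + 3315\right) + \left(\left(- \frac{356}{9}\right) \left(-136\right) + \frac{2 \left(-136\right)^{2}}{9} + \frac{178}{9} \cdot 11 - \left(- \frac{136}{9}\right) 11\right) = -28653 + \left(\frac{48416}{9} + \frac{2}{9} \cdot 18496 + \frac{1958}{9} + \frac{1496}{9}\right) = -28653 + \left(\frac{48416}{9} + \frac{36992}{9} + \frac{1958}{9} + \frac{1496}{9}\right) = -28653 + \frac{88862}{9} = - \frac{169015}{9}$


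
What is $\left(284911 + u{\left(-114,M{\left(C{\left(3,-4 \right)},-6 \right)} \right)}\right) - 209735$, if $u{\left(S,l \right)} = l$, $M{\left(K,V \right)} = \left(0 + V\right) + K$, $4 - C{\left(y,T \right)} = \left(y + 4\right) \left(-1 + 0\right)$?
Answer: $75181$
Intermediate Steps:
$C{\left(y,T \right)} = 8 + y$ ($C{\left(y,T \right)} = 4 - \left(y + 4\right) \left(-1 + 0\right) = 4 - \left(4 + y\right) \left(-1\right) = 4 - \left(-4 - y\right) = 4 + \left(4 + y\right) = 8 + y$)
$M{\left(K,V \right)} = K + V$ ($M{\left(K,V \right)} = V + K = K + V$)
$\left(284911 + u{\left(-114,M{\left(C{\left(3,-4 \right)},-6 \right)} \right)}\right) - 209735 = \left(284911 + \left(\left(8 + 3\right) - 6\right)\right) - 209735 = \left(284911 + \left(11 - 6\right)\right) - 209735 = \left(284911 + 5\right) - 209735 = 284916 - 209735 = 75181$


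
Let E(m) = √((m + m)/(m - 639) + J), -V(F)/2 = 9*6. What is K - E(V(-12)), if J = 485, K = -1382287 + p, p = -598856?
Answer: -1981143 - √3343157/83 ≈ -1.9812e+6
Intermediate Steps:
V(F) = -108 (V(F) = -18*6 = -2*54 = -108)
K = -1981143 (K = -1382287 - 598856 = -1981143)
E(m) = √(485 + 2*m/(-639 + m)) (E(m) = √((m + m)/(m - 639) + 485) = √((2*m)/(-639 + m) + 485) = √(2*m/(-639 + m) + 485) = √(485 + 2*m/(-639 + m)))
K - E(V(-12)) = -1981143 - √((-309915 + 487*(-108))/(-639 - 108)) = -1981143 - √((-309915 - 52596)/(-747)) = -1981143 - √(-1/747*(-362511)) = -1981143 - √(40279/83) = -1981143 - √3343157/83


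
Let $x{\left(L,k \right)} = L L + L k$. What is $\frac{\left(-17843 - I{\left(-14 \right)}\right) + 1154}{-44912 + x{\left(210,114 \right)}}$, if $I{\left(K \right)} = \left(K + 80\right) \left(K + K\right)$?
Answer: $- \frac{14841}{23128} \approx -0.64169$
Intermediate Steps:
$I{\left(K \right)} = 2 K \left(80 + K\right)$ ($I{\left(K \right)} = \left(80 + K\right) 2 K = 2 K \left(80 + K\right)$)
$x{\left(L,k \right)} = L^{2} + L k$
$\frac{\left(-17843 - I{\left(-14 \right)}\right) + 1154}{-44912 + x{\left(210,114 \right)}} = \frac{\left(-17843 - 2 \left(-14\right) \left(80 - 14\right)\right) + 1154}{-44912 + 210 \left(210 + 114\right)} = \frac{\left(-17843 - 2 \left(-14\right) 66\right) + 1154}{-44912 + 210 \cdot 324} = \frac{\left(-17843 - -1848\right) + 1154}{-44912 + 68040} = \frac{\left(-17843 + 1848\right) + 1154}{23128} = \left(-15995 + 1154\right) \frac{1}{23128} = \left(-14841\right) \frac{1}{23128} = - \frac{14841}{23128}$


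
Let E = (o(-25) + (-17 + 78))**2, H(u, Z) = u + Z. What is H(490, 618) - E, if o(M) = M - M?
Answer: -2613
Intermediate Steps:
o(M) = 0
H(u, Z) = Z + u
E = 3721 (E = (0 + (-17 + 78))**2 = (0 + 61)**2 = 61**2 = 3721)
H(490, 618) - E = (618 + 490) - 1*3721 = 1108 - 3721 = -2613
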